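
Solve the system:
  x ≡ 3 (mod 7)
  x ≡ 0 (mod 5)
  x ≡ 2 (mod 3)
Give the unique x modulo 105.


Moduli 7, 5, 3 are pairwise coprime; by CRT there is a unique solution modulo M = 7 · 5 · 3 = 105.
Solve pairwise, accumulating the modulus:
  Start with x ≡ 3 (mod 7).
  Combine with x ≡ 0 (mod 5): since gcd(7, 5) = 1, we get a unique residue mod 35.
    Write x = 3 + 7·t and substitute into x ≡ 0 (mod 5): 7·t ≡ 0 − 3 = -3 (mod 5).
    Reduce coefficients mod 5: 2·t ≡ 2 (mod 5).
    The inverse of 2 mod 5 is 3 (since 2·3 = 6 = 1·5 + 1), so t ≡ 3·2 = 6 ≡ 1 (mod 5).
    Then x = 3 + 7·1 = 10, valid modulo lcm(7, 5) = 35: x ≡ 10 (mod 35).
  Combine with x ≡ 2 (mod 3): since gcd(35, 3) = 1, we get a unique residue mod 105.
    Write x = 10 + 35·t and substitute into x ≡ 2 (mod 3): 35·t ≡ 2 − 10 = -8 (mod 3).
    Reduce coefficients mod 3: 2·t ≡ 1 (mod 3).
    The inverse of 2 mod 3 is 2 (since 2·2 = 4 = 1·3 + 1), so t ≡ 2·1 = 2 ≡ 2 (mod 3).
    Then x = 10 + 35·2 = 80, valid modulo lcm(35, 3) = 105: x ≡ 80 (mod 105).
Verify: 80 mod 7 = 3 ✓, 80 mod 5 = 0 ✓, 80 mod 3 = 2 ✓.

x ≡ 80 (mod 105).


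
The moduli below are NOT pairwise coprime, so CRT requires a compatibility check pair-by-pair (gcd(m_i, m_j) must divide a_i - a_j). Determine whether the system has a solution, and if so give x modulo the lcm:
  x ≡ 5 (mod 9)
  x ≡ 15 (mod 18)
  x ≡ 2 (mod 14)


Moduli 9, 18, 14 are not pairwise coprime, so CRT works modulo lcm(m_i) when all pairwise compatibility conditions hold.
Pairwise compatibility: gcd(m_i, m_j) must divide a_i - a_j for every pair.
Merge one congruence at a time:
  Start: x ≡ 5 (mod 9).
  Combine with x ≡ 15 (mod 18): gcd(9, 18) = 9, and 15 - 5 = 10 is NOT divisible by 9.
    ⇒ system is inconsistent (no integer solution).

No solution (the system is inconsistent).


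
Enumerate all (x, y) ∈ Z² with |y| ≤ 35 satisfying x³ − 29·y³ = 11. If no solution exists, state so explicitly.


The equation is x³ - 29y³ = 11. For fixed y, x³ = 29·y³ + 11, so a solution requires the RHS to be a perfect cube.
Strategy: iterate y from -35 to 35, compute RHS = 29·y³ + 11, and check whether it is a (positive or negative) perfect cube.
Check small values of y:
  y = 0: RHS = 11 is not a perfect cube.
  y = 1: RHS = 40 is not a perfect cube.
  y = -1: RHS = -18 is not a perfect cube.
  y = 2: RHS = 243 is not a perfect cube.
  y = -2: RHS = -221 is not a perfect cube.
  y = 3: RHS = 794 is not a perfect cube.
  y = -3: RHS = -772 is not a perfect cube.
Continuing the search up to |y| = 35 finds no solutions either.
No (x, y) in the scanned range satisfies the equation.

No integer solutions with |y| ≤ 35.


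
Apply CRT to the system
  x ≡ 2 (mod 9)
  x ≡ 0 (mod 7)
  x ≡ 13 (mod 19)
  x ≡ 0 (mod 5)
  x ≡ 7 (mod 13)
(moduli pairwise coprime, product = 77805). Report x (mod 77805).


Product of moduli M = 9 · 7 · 19 · 5 · 13 = 77805.
Merge one congruence at a time:
  Start: x ≡ 2 (mod 9).
  Combine with x ≡ 0 (mod 7); new modulus lcm = 63.
    Write x = 2 + 9·t and substitute into x ≡ 0 (mod 7): 9·t ≡ 0 − 2 = -2 (mod 7).
    Reduce coefficients mod 7: 2·t ≡ 5 (mod 7).
    The inverse of 2 mod 7 is 4 (since 2·4 = 8 = 1·7 + 1), so t ≡ 4·5 = 20 ≡ 6 (mod 7).
    Then x = 2 + 9·6 = 56, valid modulo lcm(9, 7) = 63: x ≡ 56 (mod 63).
  Combine with x ≡ 13 (mod 19); new modulus lcm = 1197.
    Write x = 56 + 63·t and substitute into x ≡ 13 (mod 19): 63·t ≡ 13 − 56 = -43 (mod 19).
    Reduce coefficients mod 19: 6·t ≡ 14 (mod 19).
    The inverse of 6 mod 19 is 16 (since 6·16 = 96 = 5·19 + 1), so t ≡ 16·14 = 224 ≡ 15 (mod 19).
    Then x = 56 + 63·15 = 1001, valid modulo lcm(63, 19) = 1197: x ≡ 1001 (mod 1197).
  Combine with x ≡ 0 (mod 5); new modulus lcm = 5985.
    Write x = 1001 + 1197·t and substitute into x ≡ 0 (mod 5): 1197·t ≡ 0 − 1001 = -1001 (mod 5).
    Reduce coefficients mod 5: 2·t ≡ 4 (mod 5).
    The inverse of 2 mod 5 is 3 (since 2·3 = 6 = 1·5 + 1), so t ≡ 3·4 = 12 ≡ 2 (mod 5).
    Then x = 1001 + 1197·2 = 3395, valid modulo lcm(1197, 5) = 5985: x ≡ 3395 (mod 5985).
  Combine with x ≡ 7 (mod 13); new modulus lcm = 77805.
    Write x = 3395 + 5985·t and substitute into x ≡ 7 (mod 13): 5985·t ≡ 7 − 3395 = -3388 (mod 13).
    Reduce coefficients mod 13: 5·t ≡ 5 (mod 13).
    The inverse of 5 mod 13 is 8 (since 5·8 = 40 = 3·13 + 1), so t ≡ 8·5 = 40 ≡ 1 (mod 13).
    Then x = 3395 + 5985·1 = 9380, valid modulo lcm(5985, 13) = 77805: x ≡ 9380 (mod 77805).
Verify against each original: 9380 mod 9 = 2, 9380 mod 7 = 0, 9380 mod 19 = 13, 9380 mod 5 = 0, 9380 mod 13 = 7.

x ≡ 9380 (mod 77805).


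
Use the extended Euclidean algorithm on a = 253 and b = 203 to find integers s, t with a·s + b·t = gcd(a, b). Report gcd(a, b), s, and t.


Euclidean algorithm on (253, 203) — divide until remainder is 0:
  253 = 1 · 203 + 50
  203 = 4 · 50 + 3
  50 = 16 · 3 + 2
  3 = 1 · 2 + 1
  2 = 2 · 1 + 0
gcd(253, 203) = 1.
Track Bezout coefficients alongside the remainders: start with r₀ = 253 = a·1 + b·0 (s = 1, t = 0) and r₁ = 203 = a·0 + b·1 (s = 0, t = 1); each new remainder r_{k+1} = r_{k-1} − q_k·r_k inherits s_{k+1} = s_{k-1} − q_k·s_k, t_{k+1} = t_{k-1} − q_k·t_k, so r_k = a·s_k + b·t_k at every step:
  q = 1: r = 50, s = 1 − 1·0 = 1, t = 0 − 1·1 = -1  (check: 253·1 + 203·(-1) = 50)
  q = 4: r = 3, s = 0 − 4·1 = -4, t = 1 − 4·(-1) = 5  (check: 253·(-4) + 203·5 = 3)
  q = 16: r = 2, s = 1 − 16·(-4) = 65, t = -1 − 16·5 = -81  (check: 253·65 + 203·(-81) = 2)
  q = 1: r = 1, s = -4 − 1·65 = -69, t = 5 − 1·(-81) = 86  (check: 253·(-69) + 203·86 = 1)
The row with r = 1 (the gcd) gives the Bezout coefficients s = -69, t = 86.
Result: 253 · (-69) + 203 · (86) = 1.

gcd(253, 203) = 1; s = -69, t = 86 (check: 253·(-69) + 203·86 = 1).


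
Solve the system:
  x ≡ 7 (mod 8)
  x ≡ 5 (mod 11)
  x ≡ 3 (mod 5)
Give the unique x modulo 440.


Moduli 8, 11, 5 are pairwise coprime; by CRT there is a unique solution modulo M = 8 · 11 · 5 = 440.
Solve pairwise, accumulating the modulus:
  Start with x ≡ 7 (mod 8).
  Combine with x ≡ 5 (mod 11): since gcd(8, 11) = 1, we get a unique residue mod 88.
    Write x = 7 + 8·t and substitute into x ≡ 5 (mod 11): 8·t ≡ 5 − 7 = -2 (mod 11).
    Reduce coefficients mod 11: 8·t ≡ 9 (mod 11).
    The inverse of 8 mod 11 is 7 (since 8·7 = 56 = 5·11 + 1), so t ≡ 7·9 = 63 ≡ 8 (mod 11).
    Then x = 7 + 8·8 = 71, valid modulo lcm(8, 11) = 88: x ≡ 71 (mod 88).
  Combine with x ≡ 3 (mod 5): since gcd(88, 5) = 1, we get a unique residue mod 440.
    Write x = 71 + 88·t and substitute into x ≡ 3 (mod 5): 88·t ≡ 3 − 71 = -68 (mod 5).
    Reduce coefficients mod 5: 3·t ≡ 2 (mod 5).
    The inverse of 3 mod 5 is 2 (since 3·2 = 6 = 1·5 + 1), so t ≡ 2·2 = 4 ≡ 4 (mod 5).
    Then x = 71 + 88·4 = 423, valid modulo lcm(88, 5) = 440: x ≡ 423 (mod 440).
Verify: 423 mod 8 = 7 ✓, 423 mod 11 = 5 ✓, 423 mod 5 = 3 ✓.

x ≡ 423 (mod 440).


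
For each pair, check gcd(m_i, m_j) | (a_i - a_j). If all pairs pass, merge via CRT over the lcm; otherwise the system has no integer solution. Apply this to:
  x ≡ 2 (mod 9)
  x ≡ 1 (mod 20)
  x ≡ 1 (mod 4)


Moduli 9, 20, 4 are not pairwise coprime, so CRT works modulo lcm(m_i) when all pairwise compatibility conditions hold.
Pairwise compatibility: gcd(m_i, m_j) must divide a_i - a_j for every pair.
Merge one congruence at a time:
  Start: x ≡ 2 (mod 9).
  Combine with x ≡ 1 (mod 20): gcd(9, 20) = 1; 1 - 2 = -1, which IS divisible by 1, so compatible.
    Write x = 2 + 9·t and substitute into x ≡ 1 (mod 20): 9·t ≡ 1 − 2 = -1 (mod 20).
    Reduce coefficients mod 20: 9·t ≡ 19 (mod 20).
    The inverse of 9 mod 20 is 9 (since 9·9 = 81 = 4·20 + 1), so t ≡ 9·19 = 171 ≡ 11 (mod 20).
    Then x = 2 + 9·11 = 101, valid modulo lcm(9, 20) = 180: x ≡ 101 (mod 180).
  Combine with x ≡ 1 (mod 4): gcd(180, 4) = 4; 1 - 101 = -100, which IS divisible by 4, so compatible.
    Write x = 101 + 180·t and substitute into x ≡ 1 (mod 4): 180·t ≡ 1 − 101 = -100 (mod 4).
    Divide the congruence (and modulus) by g = 4: 45·t ≡ -25 (mod 1).
    Modulo 1 every t works; take t = 0.
    Then x = 101 + 180·0 = 101, valid modulo lcm(180, 4) = 180: x ≡ 101 (mod 180).
Verify: 101 mod 9 = 2, 101 mod 20 = 1, 101 mod 4 = 1.

x ≡ 101 (mod 180).


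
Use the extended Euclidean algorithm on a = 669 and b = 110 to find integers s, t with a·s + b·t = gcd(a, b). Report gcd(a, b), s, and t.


Euclidean algorithm on (669, 110) — divide until remainder is 0:
  669 = 6 · 110 + 9
  110 = 12 · 9 + 2
  9 = 4 · 2 + 1
  2 = 2 · 1 + 0
gcd(669, 110) = 1.
Track Bezout coefficients alongside the remainders: start with r₀ = 669 = a·1 + b·0 (s = 1, t = 0) and r₁ = 110 = a·0 + b·1 (s = 0, t = 1); each new remainder r_{k+1} = r_{k-1} − q_k·r_k inherits s_{k+1} = s_{k-1} − q_k·s_k, t_{k+1} = t_{k-1} − q_k·t_k, so r_k = a·s_k + b·t_k at every step:
  q = 6: r = 9, s = 1 − 6·0 = 1, t = 0 − 6·1 = -6  (check: 669·1 + 110·(-6) = 9)
  q = 12: r = 2, s = 0 − 12·1 = -12, t = 1 − 12·(-6) = 73  (check: 669·(-12) + 110·73 = 2)
  q = 4: r = 1, s = 1 − 4·(-12) = 49, t = -6 − 4·73 = -298  (check: 669·49 + 110·(-298) = 1)
The row with r = 1 (the gcd) gives the Bezout coefficients s = 49, t = -298.
Result: 669 · (49) + 110 · (-298) = 1.

gcd(669, 110) = 1; s = 49, t = -298 (check: 669·49 + 110·(-298) = 1).


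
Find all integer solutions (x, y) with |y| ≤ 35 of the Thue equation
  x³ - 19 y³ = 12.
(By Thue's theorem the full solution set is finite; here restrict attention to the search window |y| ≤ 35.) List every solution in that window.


The equation is x³ - 19y³ = 12. For fixed y, x³ = 19·y³ + 12, so a solution requires the RHS to be a perfect cube.
Strategy: iterate y from -35 to 35, compute RHS = 19·y³ + 12, and check whether it is a (positive or negative) perfect cube.
Check small values of y:
  y = 0: RHS = 12 is not a perfect cube.
  y = 1: RHS = 31 is not a perfect cube.
  y = -1: RHS = -7 is not a perfect cube.
  y = 2: RHS = 164 is not a perfect cube.
  y = -2: RHS = -140 is not a perfect cube.
  y = 3: RHS = 525 is not a perfect cube.
  y = -3: RHS = -501 is not a perfect cube.
Continuing the search up to |y| = 35 finds no solutions either.
No (x, y) in the scanned range satisfies the equation.

No integer solutions with |y| ≤ 35.


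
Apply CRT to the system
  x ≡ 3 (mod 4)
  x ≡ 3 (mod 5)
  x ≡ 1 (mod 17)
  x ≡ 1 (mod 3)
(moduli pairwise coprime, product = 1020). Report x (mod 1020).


Product of moduli M = 4 · 5 · 17 · 3 = 1020.
Merge one congruence at a time:
  Start: x ≡ 3 (mod 4).
  Combine with x ≡ 3 (mod 5); new modulus lcm = 20.
    Write x = 3 + 4·t and substitute into x ≡ 3 (mod 5): 4·t ≡ 3 − 3 = 0 (mod 5).
    The inverse of 4 mod 5 is 4 (since 4·4 = 16 = 3·5 + 1), so t ≡ 4·0 = 0 ≡ 0 (mod 5).
    Then x = 3 + 4·0 = 3, valid modulo lcm(4, 5) = 20: x ≡ 3 (mod 20).
  Combine with x ≡ 1 (mod 17); new modulus lcm = 340.
    Write x = 3 + 20·t and substitute into x ≡ 1 (mod 17): 20·t ≡ 1 − 3 = -2 (mod 17).
    Reduce coefficients mod 17: 3·t ≡ 15 (mod 17).
    The inverse of 3 mod 17 is 6 (since 3·6 = 18 = 1·17 + 1), so t ≡ 6·15 = 90 ≡ 5 (mod 17).
    Then x = 3 + 20·5 = 103, valid modulo lcm(20, 17) = 340: x ≡ 103 (mod 340).
  Combine with x ≡ 1 (mod 3); new modulus lcm = 1020.
    Write x = 103 + 340·t and substitute into x ≡ 1 (mod 3): 340·t ≡ 1 − 103 = -102 (mod 3).
    Reduce coefficients mod 3: 1·t ≡ 0 (mod 3).
    So t ≡ 0 (mod 3).
    Then x = 103 + 340·0 = 103, valid modulo lcm(340, 3) = 1020: x ≡ 103 (mod 1020).
Verify against each original: 103 mod 4 = 3, 103 mod 5 = 3, 103 mod 17 = 1, 103 mod 3 = 1.

x ≡ 103 (mod 1020).


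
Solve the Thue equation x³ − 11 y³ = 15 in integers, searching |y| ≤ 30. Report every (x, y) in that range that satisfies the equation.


The equation is x³ - 11y³ = 15. For fixed y, x³ = 11·y³ + 15, so a solution requires the RHS to be a perfect cube.
Strategy: iterate y from -30 to 30, compute RHS = 11·y³ + 15, and check whether it is a (positive or negative) perfect cube.
Check small values of y:
  y = 0: RHS = 15 is not a perfect cube.
  y = 1: RHS = 26 is not a perfect cube.
  y = -1: RHS = 4 is not a perfect cube.
  y = 2: RHS = 103 is not a perfect cube.
  y = -2: RHS = -73 is not a perfect cube.
  y = 3: RHS = 312 is not a perfect cube.
  y = -3: RHS = -282 is not a perfect cube.
Continuing the search up to |y| = 30 finds no solutions either.
No (x, y) in the scanned range satisfies the equation.

No integer solutions with |y| ≤ 30.


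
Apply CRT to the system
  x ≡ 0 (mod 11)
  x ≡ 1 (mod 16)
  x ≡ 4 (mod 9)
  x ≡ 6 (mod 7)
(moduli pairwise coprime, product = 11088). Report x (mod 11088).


Product of moduli M = 11 · 16 · 9 · 7 = 11088.
Merge one congruence at a time:
  Start: x ≡ 0 (mod 11).
  Combine with x ≡ 1 (mod 16); new modulus lcm = 176.
    Write x = 0 + 11·t and substitute into x ≡ 1 (mod 16): 11·t ≡ 1 − 0 = 1 (mod 16).
    The inverse of 11 mod 16 is 3 (since 11·3 = 33 = 2·16 + 1), so t ≡ 3·1 = 3 ≡ 3 (mod 16).
    Then x = 0 + 11·3 = 33, valid modulo lcm(11, 16) = 176: x ≡ 33 (mod 176).
  Combine with x ≡ 4 (mod 9); new modulus lcm = 1584.
    Write x = 33 + 176·t and substitute into x ≡ 4 (mod 9): 176·t ≡ 4 − 33 = -29 (mod 9).
    Reduce coefficients mod 9: 5·t ≡ 7 (mod 9).
    The inverse of 5 mod 9 is 2 (since 5·2 = 10 = 1·9 + 1), so t ≡ 2·7 = 14 ≡ 5 (mod 9).
    Then x = 33 + 176·5 = 913, valid modulo lcm(176, 9) = 1584: x ≡ 913 (mod 1584).
  Combine with x ≡ 6 (mod 7); new modulus lcm = 11088.
    Write x = 913 + 1584·t and substitute into x ≡ 6 (mod 7): 1584·t ≡ 6 − 913 = -907 (mod 7).
    Reduce coefficients mod 7: 2·t ≡ 3 (mod 7).
    The inverse of 2 mod 7 is 4 (since 2·4 = 8 = 1·7 + 1), so t ≡ 4·3 = 12 ≡ 5 (mod 7).
    Then x = 913 + 1584·5 = 8833, valid modulo lcm(1584, 7) = 11088: x ≡ 8833 (mod 11088).
Verify against each original: 8833 mod 11 = 0, 8833 mod 16 = 1, 8833 mod 9 = 4, 8833 mod 7 = 6.

x ≡ 8833 (mod 11088).


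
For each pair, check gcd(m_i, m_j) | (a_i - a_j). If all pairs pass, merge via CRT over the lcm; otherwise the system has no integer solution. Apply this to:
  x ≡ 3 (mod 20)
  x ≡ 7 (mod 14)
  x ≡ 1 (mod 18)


Moduli 20, 14, 18 are not pairwise coprime, so CRT works modulo lcm(m_i) when all pairwise compatibility conditions hold.
Pairwise compatibility: gcd(m_i, m_j) must divide a_i - a_j for every pair.
Merge one congruence at a time:
  Start: x ≡ 3 (mod 20).
  Combine with x ≡ 7 (mod 14): gcd(20, 14) = 2; 7 - 3 = 4, which IS divisible by 2, so compatible.
    Write x = 3 + 20·t and substitute into x ≡ 7 (mod 14): 20·t ≡ 7 − 3 = 4 (mod 14).
    Divide the congruence (and modulus) by g = 2: 10·t ≡ 2 (mod 7).
    Reduce coefficients mod 7: 3·t ≡ 2 (mod 7).
    The inverse of 3 mod 7 is 5 (since 3·5 = 15 = 2·7 + 1), so t ≡ 5·2 = 10 ≡ 3 (mod 7).
    Then x = 3 + 20·3 = 63, valid modulo lcm(20, 14) = 140: x ≡ 63 (mod 140).
  Combine with x ≡ 1 (mod 18): gcd(140, 18) = 2; 1 - 63 = -62, which IS divisible by 2, so compatible.
    Write x = 63 + 140·t and substitute into x ≡ 1 (mod 18): 140·t ≡ 1 − 63 = -62 (mod 18).
    Divide the congruence (and modulus) by g = 2: 70·t ≡ -31 (mod 9).
    Reduce coefficients mod 9: 7·t ≡ 5 (mod 9).
    The inverse of 7 mod 9 is 4 (since 7·4 = 28 = 3·9 + 1), so t ≡ 4·5 = 20 ≡ 2 (mod 9).
    Then x = 63 + 140·2 = 343, valid modulo lcm(140, 18) = 1260: x ≡ 343 (mod 1260).
Verify: 343 mod 20 = 3, 343 mod 14 = 7, 343 mod 18 = 1.

x ≡ 343 (mod 1260).


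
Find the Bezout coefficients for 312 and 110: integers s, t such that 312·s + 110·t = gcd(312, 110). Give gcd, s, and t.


Euclidean algorithm on (312, 110) — divide until remainder is 0:
  312 = 2 · 110 + 92
  110 = 1 · 92 + 18
  92 = 5 · 18 + 2
  18 = 9 · 2 + 0
gcd(312, 110) = 2.
Track Bezout coefficients alongside the remainders: start with r₀ = 312 = a·1 + b·0 (s = 1, t = 0) and r₁ = 110 = a·0 + b·1 (s = 0, t = 1); each new remainder r_{k+1} = r_{k-1} − q_k·r_k inherits s_{k+1} = s_{k-1} − q_k·s_k, t_{k+1} = t_{k-1} − q_k·t_k, so r_k = a·s_k + b·t_k at every step:
  q = 2: r = 92, s = 1 − 2·0 = 1, t = 0 − 2·1 = -2  (check: 312·1 + 110·(-2) = 92)
  q = 1: r = 18, s = 0 − 1·1 = -1, t = 1 − 1·(-2) = 3  (check: 312·(-1) + 110·3 = 18)
  q = 5: r = 2, s = 1 − 5·(-1) = 6, t = -2 − 5·3 = -17  (check: 312·6 + 110·(-17) = 2)
The row with r = 2 (the gcd) gives the Bezout coefficients s = 6, t = -17.
Result: 312 · (6) + 110 · (-17) = 2.

gcd(312, 110) = 2; s = 6, t = -17 (check: 312·6 + 110·(-17) = 2).


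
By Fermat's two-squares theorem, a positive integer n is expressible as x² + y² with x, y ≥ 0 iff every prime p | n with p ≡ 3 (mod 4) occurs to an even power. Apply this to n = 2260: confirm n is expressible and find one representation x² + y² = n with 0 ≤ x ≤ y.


Step 1: Factor n = 2260 = 2^2 · 5 · 113.
Step 2: Check the mod-4 condition on each prime factor: 2 = 2 (special); 5 ≡ 1 (mod 4), exponent 1; 113 ≡ 1 (mod 4), exponent 1.
All primes ≡ 3 (mod 4) appear to even exponent (or don't appear), so by the two-squares theorem n IS expressible as a sum of two squares.
Step 3: Build a representation. Group n = k² · m with k = 2 and m = 5 · 113 = 565 (a product of primes ≡ 1 (mod 4)); a representation of m scales to one of n via (k·x)² + (k·y)² = k²(x² + y²). Each prime p ≡ 1 (mod 4) is itself a sum of two squares; find a² by testing p − a² for a perfect square:
  5: 5 − 1² = 4 = 2² ⇒ 5 = 1² + 2².
  113: 113 − 1² = 112, 113 − 2² = 109, 113 − 3² = 104, 113 − 4² = 97, 113 − 5² = 88, 113 − 6² = 77, 113 − 7² = 64 = 8² ⇒ 113 = 7² + 8².
  Combine using the Brahmagupta–Fibonacci identity (a² + b²)(c² + d²) = (ac − bd)² + (ad + bc)² = (ac + bd)² + (ad − bc)²:
  5 · 113 = 565: from (1² + 2²)(7² + 8²), take (1·7 − 2·8, 1·8 + 2·7) = (7 − 16, 8 + 14) = (-9, 22); dropping signs (only squares matter) gives (9, 22); check 9² + 22² = 81 + 484 = 565 ✓.
  Scale by k = 2: (2·9, 2·22) = (18, 44).
Step 4: Order so x ≤ y and verify: 18² + 44² = 324 + 1936 = 2260 = n. ✓

n = 2260 = 18² + 44² (one valid representation with x ≤ y).


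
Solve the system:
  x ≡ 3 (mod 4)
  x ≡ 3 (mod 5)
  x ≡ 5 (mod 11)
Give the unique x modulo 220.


Moduli 4, 5, 11 are pairwise coprime; by CRT there is a unique solution modulo M = 4 · 5 · 11 = 220.
Solve pairwise, accumulating the modulus:
  Start with x ≡ 3 (mod 4).
  Combine with x ≡ 3 (mod 5): since gcd(4, 5) = 1, we get a unique residue mod 20.
    Write x = 3 + 4·t and substitute into x ≡ 3 (mod 5): 4·t ≡ 3 − 3 = 0 (mod 5).
    The inverse of 4 mod 5 is 4 (since 4·4 = 16 = 3·5 + 1), so t ≡ 4·0 = 0 ≡ 0 (mod 5).
    Then x = 3 + 4·0 = 3, valid modulo lcm(4, 5) = 20: x ≡ 3 (mod 20).
  Combine with x ≡ 5 (mod 11): since gcd(20, 11) = 1, we get a unique residue mod 220.
    Write x = 3 + 20·t and substitute into x ≡ 5 (mod 11): 20·t ≡ 5 − 3 = 2 (mod 11).
    Reduce coefficients mod 11: 9·t ≡ 2 (mod 11).
    The inverse of 9 mod 11 is 5 (since 9·5 = 45 = 4·11 + 1), so t ≡ 5·2 = 10 ≡ 10 (mod 11).
    Then x = 3 + 20·10 = 203, valid modulo lcm(20, 11) = 220: x ≡ 203 (mod 220).
Verify: 203 mod 4 = 3 ✓, 203 mod 5 = 3 ✓, 203 mod 11 = 5 ✓.

x ≡ 203 (mod 220).


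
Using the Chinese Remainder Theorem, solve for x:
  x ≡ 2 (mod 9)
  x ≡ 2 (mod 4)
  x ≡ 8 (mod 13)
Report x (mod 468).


Moduli 9, 4, 13 are pairwise coprime; by CRT there is a unique solution modulo M = 9 · 4 · 13 = 468.
Solve pairwise, accumulating the modulus:
  Start with x ≡ 2 (mod 9).
  Combine with x ≡ 2 (mod 4): since gcd(9, 4) = 1, we get a unique residue mod 36.
    Write x = 2 + 9·t and substitute into x ≡ 2 (mod 4): 9·t ≡ 2 − 2 = 0 (mod 4).
    Reduce coefficients mod 4: 1·t ≡ 0 (mod 4).
    So t ≡ 0 (mod 4).
    Then x = 2 + 9·0 = 2, valid modulo lcm(9, 4) = 36: x ≡ 2 (mod 36).
  Combine with x ≡ 8 (mod 13): since gcd(36, 13) = 1, we get a unique residue mod 468.
    Write x = 2 + 36·t and substitute into x ≡ 8 (mod 13): 36·t ≡ 8 − 2 = 6 (mod 13).
    Reduce coefficients mod 13: 10·t ≡ 6 (mod 13).
    The inverse of 10 mod 13 is 4 (since 10·4 = 40 = 3·13 + 1), so t ≡ 4·6 = 24 ≡ 11 (mod 13).
    Then x = 2 + 36·11 = 398, valid modulo lcm(36, 13) = 468: x ≡ 398 (mod 468).
Verify: 398 mod 9 = 2 ✓, 398 mod 4 = 2 ✓, 398 mod 13 = 8 ✓.

x ≡ 398 (mod 468).


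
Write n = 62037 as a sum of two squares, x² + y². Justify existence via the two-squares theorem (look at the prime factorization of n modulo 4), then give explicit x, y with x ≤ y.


Step 1: Factor n = 62037 = 3^2 · 61 · 113.
Step 2: Check the mod-4 condition on each prime factor: 3 ≡ 3 (mod 4), exponent 2 (must be even); 61 ≡ 1 (mod 4), exponent 1; 113 ≡ 1 (mod 4), exponent 1.
All primes ≡ 3 (mod 4) appear to even exponent (or don't appear), so by the two-squares theorem n IS expressible as a sum of two squares.
Step 3: Build a representation. Group n = k² · m with k = 3 and m = 61 · 113 = 6893 (a product of primes ≡ 1 (mod 4)); a representation of m scales to one of n via (k·x)² + (k·y)² = k²(x² + y²). Each prime p ≡ 1 (mod 4) is itself a sum of two squares; find a² by testing p − a² for a perfect square:
  61: 61 − 1² = 60, 61 − 2² = 57, 61 − 3² = 52, 61 − 4² = 45, 61 − 5² = 36 = 6² ⇒ 61 = 5² + 6².
  113: 113 − 1² = 112, 113 − 2² = 109, 113 − 3² = 104, 113 − 4² = 97, 113 − 5² = 88, 113 − 6² = 77, 113 − 7² = 64 = 8² ⇒ 113 = 7² + 8².
  Combine using the Brahmagupta–Fibonacci identity (a² + b²)(c² + d²) = (ac − bd)² + (ad + bc)² = (ac + bd)² + (ad − bc)²:
  61 · 113 = 6893: from (5² + 6²)(7² + 8²), take (5·7 − 6·8, 5·8 + 6·7) = (35 − 48, 40 + 42) = (-13, 82); dropping signs (only squares matter) gives (13, 82); check 13² + 82² = 169 + 6724 = 6893 ✓.
  Scale by k = 3: (3·13, 3·82) = (39, 246).
Step 4: Order so x ≤ y and verify: 39² + 246² = 1521 + 60516 = 62037 = n. ✓

n = 62037 = 39² + 246² (one valid representation with x ≤ y).


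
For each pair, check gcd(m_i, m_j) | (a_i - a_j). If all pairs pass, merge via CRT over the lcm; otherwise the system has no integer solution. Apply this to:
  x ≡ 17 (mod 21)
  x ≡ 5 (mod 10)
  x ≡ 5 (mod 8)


Moduli 21, 10, 8 are not pairwise coprime, so CRT works modulo lcm(m_i) when all pairwise compatibility conditions hold.
Pairwise compatibility: gcd(m_i, m_j) must divide a_i - a_j for every pair.
Merge one congruence at a time:
  Start: x ≡ 17 (mod 21).
  Combine with x ≡ 5 (mod 10): gcd(21, 10) = 1; 5 - 17 = -12, which IS divisible by 1, so compatible.
    Write x = 17 + 21·t and substitute into x ≡ 5 (mod 10): 21·t ≡ 5 − 17 = -12 (mod 10).
    Reduce coefficients mod 10: 1·t ≡ 8 (mod 10).
    So t ≡ 8 (mod 10).
    Then x = 17 + 21·8 = 185, valid modulo lcm(21, 10) = 210: x ≡ 185 (mod 210).
  Combine with x ≡ 5 (mod 8): gcd(210, 8) = 2; 5 - 185 = -180, which IS divisible by 2, so compatible.
    Write x = 185 + 210·t and substitute into x ≡ 5 (mod 8): 210·t ≡ 5 − 185 = -180 (mod 8).
    Divide the congruence (and modulus) by g = 2: 105·t ≡ -90 (mod 4).
    Reduce coefficients mod 4: 1·t ≡ 2 (mod 4).
    So t ≡ 2 (mod 4).
    Then x = 185 + 210·2 = 605, valid modulo lcm(210, 8) = 840: x ≡ 605 (mod 840).
Verify: 605 mod 21 = 17, 605 mod 10 = 5, 605 mod 8 = 5.

x ≡ 605 (mod 840).


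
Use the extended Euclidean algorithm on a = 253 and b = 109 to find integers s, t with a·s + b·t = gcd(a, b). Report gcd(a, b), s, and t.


Euclidean algorithm on (253, 109) — divide until remainder is 0:
  253 = 2 · 109 + 35
  109 = 3 · 35 + 4
  35 = 8 · 4 + 3
  4 = 1 · 3 + 1
  3 = 3 · 1 + 0
gcd(253, 109) = 1.
Track Bezout coefficients alongside the remainders: start with r₀ = 253 = a·1 + b·0 (s = 1, t = 0) and r₁ = 109 = a·0 + b·1 (s = 0, t = 1); each new remainder r_{k+1} = r_{k-1} − q_k·r_k inherits s_{k+1} = s_{k-1} − q_k·s_k, t_{k+1} = t_{k-1} − q_k·t_k, so r_k = a·s_k + b·t_k at every step:
  q = 2: r = 35, s = 1 − 2·0 = 1, t = 0 − 2·1 = -2  (check: 253·1 + 109·(-2) = 35)
  q = 3: r = 4, s = 0 − 3·1 = -3, t = 1 − 3·(-2) = 7  (check: 253·(-3) + 109·7 = 4)
  q = 8: r = 3, s = 1 − 8·(-3) = 25, t = -2 − 8·7 = -58  (check: 253·25 + 109·(-58) = 3)
  q = 1: r = 1, s = -3 − 1·25 = -28, t = 7 − 1·(-58) = 65  (check: 253·(-28) + 109·65 = 1)
The row with r = 1 (the gcd) gives the Bezout coefficients s = -28, t = 65.
Result: 253 · (-28) + 109 · (65) = 1.

gcd(253, 109) = 1; s = -28, t = 65 (check: 253·(-28) + 109·65 = 1).


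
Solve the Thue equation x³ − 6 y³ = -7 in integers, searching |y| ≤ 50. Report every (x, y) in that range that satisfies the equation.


The equation is x³ - 6y³ = -7. For fixed y, x³ = 6·y³ − 7, so a solution requires the RHS to be a perfect cube.
Strategy: iterate y from -50 to 50, compute RHS = 6·y³ − 7, and check whether it is a (positive or negative) perfect cube.
Check small values of y:
  y = 0: RHS = -7 is not a perfect cube.
  y = 1: RHS = -1 = (-1)³ ⇒ x = -1 works.
  y = -1: RHS = -13 is not a perfect cube.
  y = 2: RHS = 41 is not a perfect cube.
  y = -2: RHS = -55 is not a perfect cube.
  y = 3: RHS = 155 is not a perfect cube.
  y = -3: RHS = -169 is not a perfect cube.
Continuing the search up to |y| = 50 finds no further solutions beyond those listed.
Collected solutions: (-1, 1).

Solutions (with |y| ≤ 50): (-1, 1).


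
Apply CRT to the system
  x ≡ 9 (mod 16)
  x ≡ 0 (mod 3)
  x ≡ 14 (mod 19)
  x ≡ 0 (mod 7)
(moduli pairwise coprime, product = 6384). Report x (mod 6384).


Product of moduli M = 16 · 3 · 19 · 7 = 6384.
Merge one congruence at a time:
  Start: x ≡ 9 (mod 16).
  Combine with x ≡ 0 (mod 3); new modulus lcm = 48.
    Write x = 9 + 16·t and substitute into x ≡ 0 (mod 3): 16·t ≡ 0 − 9 = -9 (mod 3).
    Reduce coefficients mod 3: 1·t ≡ 0 (mod 3).
    So t ≡ 0 (mod 3).
    Then x = 9 + 16·0 = 9, valid modulo lcm(16, 3) = 48: x ≡ 9 (mod 48).
  Combine with x ≡ 14 (mod 19); new modulus lcm = 912.
    Write x = 9 + 48·t and substitute into x ≡ 14 (mod 19): 48·t ≡ 14 − 9 = 5 (mod 19).
    Reduce coefficients mod 19: 10·t ≡ 5 (mod 19).
    The inverse of 10 mod 19 is 2 (since 10·2 = 20 = 1·19 + 1), so t ≡ 2·5 = 10 ≡ 10 (mod 19).
    Then x = 9 + 48·10 = 489, valid modulo lcm(48, 19) = 912: x ≡ 489 (mod 912).
  Combine with x ≡ 0 (mod 7); new modulus lcm = 6384.
    Write x = 489 + 912·t and substitute into x ≡ 0 (mod 7): 912·t ≡ 0 − 489 = -489 (mod 7).
    Reduce coefficients mod 7: 2·t ≡ 1 (mod 7).
    The inverse of 2 mod 7 is 4 (since 2·4 = 8 = 1·7 + 1), so t ≡ 4·1 = 4 ≡ 4 (mod 7).
    Then x = 489 + 912·4 = 4137, valid modulo lcm(912, 7) = 6384: x ≡ 4137 (mod 6384).
Verify against each original: 4137 mod 16 = 9, 4137 mod 3 = 0, 4137 mod 19 = 14, 4137 mod 7 = 0.

x ≡ 4137 (mod 6384).


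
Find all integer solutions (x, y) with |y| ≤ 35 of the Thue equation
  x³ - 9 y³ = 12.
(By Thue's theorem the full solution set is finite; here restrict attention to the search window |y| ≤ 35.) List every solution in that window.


The equation is x³ - 9y³ = 12. For fixed y, x³ = 9·y³ + 12, so a solution requires the RHS to be a perfect cube.
Strategy: iterate y from -35 to 35, compute RHS = 9·y³ + 12, and check whether it is a (positive or negative) perfect cube.
Check small values of y:
  y = 0: RHS = 12 is not a perfect cube.
  y = 1: RHS = 21 is not a perfect cube.
  y = -1: RHS = 3 is not a perfect cube.
  y = 2: RHS = 84 is not a perfect cube.
  y = -2: RHS = -60 is not a perfect cube.
  y = 3: RHS = 255 is not a perfect cube.
  y = -3: RHS = -231 is not a perfect cube.
Continuing the search up to |y| = 35 finds no solutions either.
No (x, y) in the scanned range satisfies the equation.

No integer solutions with |y| ≤ 35.


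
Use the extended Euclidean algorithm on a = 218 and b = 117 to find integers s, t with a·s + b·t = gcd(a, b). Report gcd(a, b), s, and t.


Euclidean algorithm on (218, 117) — divide until remainder is 0:
  218 = 1 · 117 + 101
  117 = 1 · 101 + 16
  101 = 6 · 16 + 5
  16 = 3 · 5 + 1
  5 = 5 · 1 + 0
gcd(218, 117) = 1.
Track Bezout coefficients alongside the remainders: start with r₀ = 218 = a·1 + b·0 (s = 1, t = 0) and r₁ = 117 = a·0 + b·1 (s = 0, t = 1); each new remainder r_{k+1} = r_{k-1} − q_k·r_k inherits s_{k+1} = s_{k-1} − q_k·s_k, t_{k+1} = t_{k-1} − q_k·t_k, so r_k = a·s_k + b·t_k at every step:
  q = 1: r = 101, s = 1 − 1·0 = 1, t = 0 − 1·1 = -1  (check: 218·1 + 117·(-1) = 101)
  q = 1: r = 16, s = 0 − 1·1 = -1, t = 1 − 1·(-1) = 2  (check: 218·(-1) + 117·2 = 16)
  q = 6: r = 5, s = 1 − 6·(-1) = 7, t = -1 − 6·2 = -13  (check: 218·7 + 117·(-13) = 5)
  q = 3: r = 1, s = -1 − 3·7 = -22, t = 2 − 3·(-13) = 41  (check: 218·(-22) + 117·41 = 1)
The row with r = 1 (the gcd) gives the Bezout coefficients s = -22, t = 41.
Result: 218 · (-22) + 117 · (41) = 1.

gcd(218, 117) = 1; s = -22, t = 41 (check: 218·(-22) + 117·41 = 1).


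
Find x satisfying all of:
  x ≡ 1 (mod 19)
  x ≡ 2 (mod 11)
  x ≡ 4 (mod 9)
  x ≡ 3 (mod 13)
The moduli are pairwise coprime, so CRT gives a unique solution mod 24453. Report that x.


Product of moduli M = 19 · 11 · 9 · 13 = 24453.
Merge one congruence at a time:
  Start: x ≡ 1 (mod 19).
  Combine with x ≡ 2 (mod 11); new modulus lcm = 209.
    Write x = 1 + 19·t and substitute into x ≡ 2 (mod 11): 19·t ≡ 2 − 1 = 1 (mod 11).
    Reduce coefficients mod 11: 8·t ≡ 1 (mod 11).
    The inverse of 8 mod 11 is 7 (since 8·7 = 56 = 5·11 + 1), so t ≡ 7·1 = 7 ≡ 7 (mod 11).
    Then x = 1 + 19·7 = 134, valid modulo lcm(19, 11) = 209: x ≡ 134 (mod 209).
  Combine with x ≡ 4 (mod 9); new modulus lcm = 1881.
    Write x = 134 + 209·t and substitute into x ≡ 4 (mod 9): 209·t ≡ 4 − 134 = -130 (mod 9).
    Reduce coefficients mod 9: 2·t ≡ 5 (mod 9).
    The inverse of 2 mod 9 is 5 (since 2·5 = 10 = 1·9 + 1), so t ≡ 5·5 = 25 ≡ 7 (mod 9).
    Then x = 134 + 209·7 = 1597, valid modulo lcm(209, 9) = 1881: x ≡ 1597 (mod 1881).
  Combine with x ≡ 3 (mod 13); new modulus lcm = 24453.
    Write x = 1597 + 1881·t and substitute into x ≡ 3 (mod 13): 1881·t ≡ 3 − 1597 = -1594 (mod 13).
    Reduce coefficients mod 13: 9·t ≡ 5 (mod 13).
    The inverse of 9 mod 13 is 3 (since 9·3 = 27 = 2·13 + 1), so t ≡ 3·5 = 15 ≡ 2 (mod 13).
    Then x = 1597 + 1881·2 = 5359, valid modulo lcm(1881, 13) = 24453: x ≡ 5359 (mod 24453).
Verify against each original: 5359 mod 19 = 1, 5359 mod 11 = 2, 5359 mod 9 = 4, 5359 mod 13 = 3.

x ≡ 5359 (mod 24453).


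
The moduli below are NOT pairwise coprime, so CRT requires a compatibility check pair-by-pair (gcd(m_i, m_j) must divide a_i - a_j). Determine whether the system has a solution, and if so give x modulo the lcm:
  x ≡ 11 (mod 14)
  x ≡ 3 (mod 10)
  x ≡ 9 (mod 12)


Moduli 14, 10, 12 are not pairwise coprime, so CRT works modulo lcm(m_i) when all pairwise compatibility conditions hold.
Pairwise compatibility: gcd(m_i, m_j) must divide a_i - a_j for every pair.
Merge one congruence at a time:
  Start: x ≡ 11 (mod 14).
  Combine with x ≡ 3 (mod 10): gcd(14, 10) = 2; 3 - 11 = -8, which IS divisible by 2, so compatible.
    Write x = 11 + 14·t and substitute into x ≡ 3 (mod 10): 14·t ≡ 3 − 11 = -8 (mod 10).
    Divide the congruence (and modulus) by g = 2: 7·t ≡ -4 (mod 5).
    Reduce coefficients mod 5: 2·t ≡ 1 (mod 5).
    The inverse of 2 mod 5 is 3 (since 2·3 = 6 = 1·5 + 1), so t ≡ 3·1 = 3 ≡ 3 (mod 5).
    Then x = 11 + 14·3 = 53, valid modulo lcm(14, 10) = 70: x ≡ 53 (mod 70).
  Combine with x ≡ 9 (mod 12): gcd(70, 12) = 2; 9 - 53 = -44, which IS divisible by 2, so compatible.
    Write x = 53 + 70·t and substitute into x ≡ 9 (mod 12): 70·t ≡ 9 − 53 = -44 (mod 12).
    Divide the congruence (and modulus) by g = 2: 35·t ≡ -22 (mod 6).
    Reduce coefficients mod 6: 5·t ≡ 2 (mod 6).
    The inverse of 5 mod 6 is 5 (since 5·5 = 25 = 4·6 + 1), so t ≡ 5·2 = 10 ≡ 4 (mod 6).
    Then x = 53 + 70·4 = 333, valid modulo lcm(70, 12) = 420: x ≡ 333 (mod 420).
Verify: 333 mod 14 = 11, 333 mod 10 = 3, 333 mod 12 = 9.

x ≡ 333 (mod 420).


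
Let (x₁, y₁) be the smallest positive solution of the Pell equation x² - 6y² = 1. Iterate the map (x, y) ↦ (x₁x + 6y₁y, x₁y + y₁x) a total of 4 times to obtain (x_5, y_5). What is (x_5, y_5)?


Step 1: Find the fundamental solution (x₁, y₁) of x² - 6y² = 1.
  Expand √6 as a continued fraction. a₀ = ⌊√6⌋ = 2; iterate m_{k+1} = d_k·a_k − m_k, d_{k+1} = (6 − m_{k+1}²)/d_k, a_{k+1} = ⌊(a₀ + m_{k+1})/d_{k+1}⌋ (starting m₀ = 0, d₀ = 1), with convergents p_k = a_k·p_{k-1} + p_{k-2}, q_k = a_k·q_{k-1} + q_{k-2} (p₋₁ = 1, q₋₁ = 0):
  k = 0: a₀ = 2; p₀/q₀ = 2/1; p₀² − 6·q₀² = 4 − 6 = -2.
  k = 1: m = 2, d = 2, a = ⌊(2 + 2)/2⌋ = 2; p/q = (2·2 + 1)/(2·1 + 0) = 5/2; p² − 6·q² = 25 − 24 = 1.
  The first convergent with p² − 6·q² = 1 gives the fundamental solution (x₁, y₁) = (5, 2).
Step 2: Apply the recurrence (x_{n+1}, y_{n+1}) = (x₁x_n + 6y₁y_n, x₁y_n + y₁x_n) repeatedly.
  From (x_1, y_1) = (5, 2): x_2 = 5·5 + 6·2·2 = 49; y_2 = 5·2 + 2·5 = 20.
  From (x_2, y_2) = (49, 20): x_3 = 5·49 + 6·2·20 = 485; y_3 = 5·20 + 2·49 = 198.
  From (x_3, y_3) = (485, 198): x_4 = 5·485 + 6·2·198 = 4801; y_4 = 5·198 + 2·485 = 1960.
  From (x_4, y_4) = (4801, 1960): x_5 = 5·4801 + 6·2·1960 = 47525; y_5 = 5·1960 + 2·4801 = 19402.
Step 3: Verify x_5² - 6·y_5² = 2258625625 - 2258625624 = 1 (should be 1). ✓

(x_1, y_1) = (5, 2); (x_5, y_5) = (47525, 19402).


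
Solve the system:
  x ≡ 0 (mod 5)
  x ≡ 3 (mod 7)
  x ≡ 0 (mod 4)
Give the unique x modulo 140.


Moduli 5, 7, 4 are pairwise coprime; by CRT there is a unique solution modulo M = 5 · 7 · 4 = 140.
Solve pairwise, accumulating the modulus:
  Start with x ≡ 0 (mod 5).
  Combine with x ≡ 3 (mod 7): since gcd(5, 7) = 1, we get a unique residue mod 35.
    Write x = 0 + 5·t and substitute into x ≡ 3 (mod 7): 5·t ≡ 3 − 0 = 3 (mod 7).
    The inverse of 5 mod 7 is 3 (since 5·3 = 15 = 2·7 + 1), so t ≡ 3·3 = 9 ≡ 2 (mod 7).
    Then x = 0 + 5·2 = 10, valid modulo lcm(5, 7) = 35: x ≡ 10 (mod 35).
  Combine with x ≡ 0 (mod 4): since gcd(35, 4) = 1, we get a unique residue mod 140.
    Write x = 10 + 35·t and substitute into x ≡ 0 (mod 4): 35·t ≡ 0 − 10 = -10 (mod 4).
    Reduce coefficients mod 4: 3·t ≡ 2 (mod 4).
    The inverse of 3 mod 4 is 3 (since 3·3 = 9 = 2·4 + 1), so t ≡ 3·2 = 6 ≡ 2 (mod 4).
    Then x = 10 + 35·2 = 80, valid modulo lcm(35, 4) = 140: x ≡ 80 (mod 140).
Verify: 80 mod 5 = 0 ✓, 80 mod 7 = 3 ✓, 80 mod 4 = 0 ✓.

x ≡ 80 (mod 140).


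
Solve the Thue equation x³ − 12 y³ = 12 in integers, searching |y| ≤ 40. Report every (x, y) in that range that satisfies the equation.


The equation is x³ - 12y³ = 12. For fixed y, x³ = 12·y³ + 12, so a solution requires the RHS to be a perfect cube.
Strategy: iterate y from -40 to 40, compute RHS = 12·y³ + 12, and check whether it is a (positive or negative) perfect cube.
Check small values of y:
  y = 0: RHS = 12 is not a perfect cube.
  y = 1: RHS = 24 is not a perfect cube.
  y = -1: RHS = 0 = (0)³ ⇒ x = 0 works.
  y = 2: RHS = 108 is not a perfect cube.
  y = -2: RHS = -84 is not a perfect cube.
  y = 3: RHS = 336 is not a perfect cube.
  y = -3: RHS = -312 is not a perfect cube.
Continuing the search up to |y| = 40 finds no further solutions beyond those listed.
Collected solutions: (0, -1).

Solutions (with |y| ≤ 40): (0, -1).


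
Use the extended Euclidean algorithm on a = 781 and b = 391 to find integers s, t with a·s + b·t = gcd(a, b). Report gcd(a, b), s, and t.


Euclidean algorithm on (781, 391) — divide until remainder is 0:
  781 = 1 · 391 + 390
  391 = 1 · 390 + 1
  390 = 390 · 1 + 0
gcd(781, 391) = 1.
Track Bezout coefficients alongside the remainders: start with r₀ = 781 = a·1 + b·0 (s = 1, t = 0) and r₁ = 391 = a·0 + b·1 (s = 0, t = 1); each new remainder r_{k+1} = r_{k-1} − q_k·r_k inherits s_{k+1} = s_{k-1} − q_k·s_k, t_{k+1} = t_{k-1} − q_k·t_k, so r_k = a·s_k + b·t_k at every step:
  q = 1: r = 390, s = 1 − 1·0 = 1, t = 0 − 1·1 = -1  (check: 781·1 + 391·(-1) = 390)
  q = 1: r = 1, s = 0 − 1·1 = -1, t = 1 − 1·(-1) = 2  (check: 781·(-1) + 391·2 = 1)
The row with r = 1 (the gcd) gives the Bezout coefficients s = -1, t = 2.
Result: 781 · (-1) + 391 · (2) = 1.

gcd(781, 391) = 1; s = -1, t = 2 (check: 781·(-1) + 391·2 = 1).


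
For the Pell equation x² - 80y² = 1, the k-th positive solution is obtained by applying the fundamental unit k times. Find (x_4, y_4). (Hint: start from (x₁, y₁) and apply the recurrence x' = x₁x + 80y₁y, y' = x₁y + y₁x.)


Step 1: Find the fundamental solution (x₁, y₁) of x² - 80y² = 1.
  Expand √80 as a continued fraction. a₀ = ⌊√80⌋ = 8; iterate m_{k+1} = d_k·a_k − m_k, d_{k+1} = (80 − m_{k+1}²)/d_k, a_{k+1} = ⌊(a₀ + m_{k+1})/d_{k+1}⌋ (starting m₀ = 0, d₀ = 1), with convergents p_k = a_k·p_{k-1} + p_{k-2}, q_k = a_k·q_{k-1} + q_{k-2} (p₋₁ = 1, q₋₁ = 0):
  k = 0: a₀ = 8; p₀/q₀ = 8/1; p₀² − 80·q₀² = 64 − 80 = -16.
  k = 1: m = 8, d = 16, a = ⌊(8 + 8)/16⌋ = 1; p/q = (1·8 + 1)/(1·1 + 0) = 9/1; p² − 80·q² = 81 − 80 = 1.
  The first convergent with p² − 80·q² = 1 gives the fundamental solution (x₁, y₁) = (9, 1).
Step 2: Apply the recurrence (x_{n+1}, y_{n+1}) = (x₁x_n + 80y₁y_n, x₁y_n + y₁x_n) repeatedly.
  From (x_1, y_1) = (9, 1): x_2 = 9·9 + 80·1·1 = 161; y_2 = 9·1 + 1·9 = 18.
  From (x_2, y_2) = (161, 18): x_3 = 9·161 + 80·1·18 = 2889; y_3 = 9·18 + 1·161 = 323.
  From (x_3, y_3) = (2889, 323): x_4 = 9·2889 + 80·1·323 = 51841; y_4 = 9·323 + 1·2889 = 5796.
Step 3: Verify x_4² - 80·y_4² = 2687489281 - 2687489280 = 1 (should be 1). ✓

(x_1, y_1) = (9, 1); (x_4, y_4) = (51841, 5796).


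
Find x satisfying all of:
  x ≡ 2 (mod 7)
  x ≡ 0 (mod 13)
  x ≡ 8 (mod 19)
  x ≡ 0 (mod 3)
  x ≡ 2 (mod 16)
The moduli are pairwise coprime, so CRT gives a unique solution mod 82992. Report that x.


Product of moduli M = 7 · 13 · 19 · 3 · 16 = 82992.
Merge one congruence at a time:
  Start: x ≡ 2 (mod 7).
  Combine with x ≡ 0 (mod 13); new modulus lcm = 91.
    Write x = 2 + 7·t and substitute into x ≡ 0 (mod 13): 7·t ≡ 0 − 2 = -2 (mod 13).
    Reduce coefficients mod 13: 7·t ≡ 11 (mod 13).
    The inverse of 7 mod 13 is 2 (since 7·2 = 14 = 1·13 + 1), so t ≡ 2·11 = 22 ≡ 9 (mod 13).
    Then x = 2 + 7·9 = 65, valid modulo lcm(7, 13) = 91: x ≡ 65 (mod 91).
  Combine with x ≡ 8 (mod 19); new modulus lcm = 1729.
    Write x = 65 + 91·t and substitute into x ≡ 8 (mod 19): 91·t ≡ 8 − 65 = -57 (mod 19).
    Reduce coefficients mod 19: 15·t ≡ 0 (mod 19).
    The inverse of 15 mod 19 is 14 (since 15·14 = 210 = 11·19 + 1), so t ≡ 14·0 = 0 ≡ 0 (mod 19).
    Then x = 65 + 91·0 = 65, valid modulo lcm(91, 19) = 1729: x ≡ 65 (mod 1729).
  Combine with x ≡ 0 (mod 3); new modulus lcm = 5187.
    Write x = 65 + 1729·t and substitute into x ≡ 0 (mod 3): 1729·t ≡ 0 − 65 = -65 (mod 3).
    Reduce coefficients mod 3: 1·t ≡ 1 (mod 3).
    So t ≡ 1 (mod 3).
    Then x = 65 + 1729·1 = 1794, valid modulo lcm(1729, 3) = 5187: x ≡ 1794 (mod 5187).
  Combine with x ≡ 2 (mod 16); new modulus lcm = 82992.
    Write x = 1794 + 5187·t and substitute into x ≡ 2 (mod 16): 5187·t ≡ 2 − 1794 = -1792 (mod 16).
    Reduce coefficients mod 16: 3·t ≡ 0 (mod 16).
    The inverse of 3 mod 16 is 11 (since 3·11 = 33 = 2·16 + 1), so t ≡ 11·0 = 0 ≡ 0 (mod 16).
    Then x = 1794 + 5187·0 = 1794, valid modulo lcm(5187, 16) = 82992: x ≡ 1794 (mod 82992).
Verify against each original: 1794 mod 7 = 2, 1794 mod 13 = 0, 1794 mod 19 = 8, 1794 mod 3 = 0, 1794 mod 16 = 2.

x ≡ 1794 (mod 82992).
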